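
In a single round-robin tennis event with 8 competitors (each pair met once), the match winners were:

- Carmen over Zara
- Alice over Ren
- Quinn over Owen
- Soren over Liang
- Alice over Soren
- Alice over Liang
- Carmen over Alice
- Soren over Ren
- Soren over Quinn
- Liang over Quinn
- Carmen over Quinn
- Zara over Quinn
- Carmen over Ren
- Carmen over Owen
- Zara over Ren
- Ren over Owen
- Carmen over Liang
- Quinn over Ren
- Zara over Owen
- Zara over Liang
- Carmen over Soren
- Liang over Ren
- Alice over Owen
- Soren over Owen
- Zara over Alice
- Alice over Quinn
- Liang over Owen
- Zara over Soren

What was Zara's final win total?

6

Zara's results: beat Ren, Quinn, Soren, Owen, Liang, Alice; lost to Carmen.
That is 6 wins.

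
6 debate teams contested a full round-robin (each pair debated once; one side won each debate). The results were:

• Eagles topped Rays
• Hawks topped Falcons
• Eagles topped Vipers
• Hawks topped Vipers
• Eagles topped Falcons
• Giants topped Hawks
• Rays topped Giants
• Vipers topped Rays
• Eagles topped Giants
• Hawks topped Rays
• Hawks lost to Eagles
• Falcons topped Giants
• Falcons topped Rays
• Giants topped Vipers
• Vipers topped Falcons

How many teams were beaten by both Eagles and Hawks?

Eagles beat: Vipers, Falcons, Giants, Rays, Hawks.
Hawks beat: Vipers, Falcons, Rays.
Both beat: Vipers, Falcons, Rays — 3.

3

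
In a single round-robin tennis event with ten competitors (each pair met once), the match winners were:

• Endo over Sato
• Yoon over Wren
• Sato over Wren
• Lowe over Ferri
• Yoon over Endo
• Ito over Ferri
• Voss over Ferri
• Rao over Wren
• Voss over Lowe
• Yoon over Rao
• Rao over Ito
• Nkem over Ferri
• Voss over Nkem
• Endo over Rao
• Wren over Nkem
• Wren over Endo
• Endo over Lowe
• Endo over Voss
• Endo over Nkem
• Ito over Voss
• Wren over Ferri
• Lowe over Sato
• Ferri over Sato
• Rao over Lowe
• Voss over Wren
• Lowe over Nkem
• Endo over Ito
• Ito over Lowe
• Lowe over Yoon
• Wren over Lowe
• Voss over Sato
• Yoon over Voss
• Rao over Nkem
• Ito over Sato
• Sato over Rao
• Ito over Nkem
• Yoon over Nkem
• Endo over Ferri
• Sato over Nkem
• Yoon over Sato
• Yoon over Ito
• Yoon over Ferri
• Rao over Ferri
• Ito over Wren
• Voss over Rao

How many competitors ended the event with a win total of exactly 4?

Win totals: Nkem 1, Rao 5, Ito 6, Yoon 8, Lowe 4, Endo 7, Ferri 1, Wren 4, Voss 6, Sato 3.
Exactly 4: Lowe, Wren — 2 competitors.

2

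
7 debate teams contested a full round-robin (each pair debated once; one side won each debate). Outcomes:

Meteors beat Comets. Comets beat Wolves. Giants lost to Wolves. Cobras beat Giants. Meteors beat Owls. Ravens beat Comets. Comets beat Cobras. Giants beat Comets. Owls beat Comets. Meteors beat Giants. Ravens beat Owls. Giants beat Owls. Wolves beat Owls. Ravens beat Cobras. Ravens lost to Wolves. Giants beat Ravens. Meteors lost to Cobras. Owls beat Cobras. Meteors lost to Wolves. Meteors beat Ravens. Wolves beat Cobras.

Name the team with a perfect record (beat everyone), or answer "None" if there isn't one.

None

Highest win total is Wolves with 5 (out of 6 possible).
Wolves lost to Comets, so no team went undefeated.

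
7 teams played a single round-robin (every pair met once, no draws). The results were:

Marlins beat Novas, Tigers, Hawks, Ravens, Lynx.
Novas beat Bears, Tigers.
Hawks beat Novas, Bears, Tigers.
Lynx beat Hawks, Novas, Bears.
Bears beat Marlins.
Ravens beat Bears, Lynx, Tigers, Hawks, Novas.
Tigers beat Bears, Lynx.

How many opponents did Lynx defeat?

3

Lynx's results: beat Bears, Novas, Hawks; lost to Ravens, Marlins, Tigers.
That is 3 wins.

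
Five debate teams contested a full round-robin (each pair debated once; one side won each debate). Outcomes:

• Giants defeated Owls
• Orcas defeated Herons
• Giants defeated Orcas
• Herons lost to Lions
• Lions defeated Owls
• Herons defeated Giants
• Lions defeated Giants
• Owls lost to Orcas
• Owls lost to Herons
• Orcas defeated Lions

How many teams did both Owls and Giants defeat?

0

Owls beat: no one.
Giants beat: Owls, Orcas.
No one was beaten by both.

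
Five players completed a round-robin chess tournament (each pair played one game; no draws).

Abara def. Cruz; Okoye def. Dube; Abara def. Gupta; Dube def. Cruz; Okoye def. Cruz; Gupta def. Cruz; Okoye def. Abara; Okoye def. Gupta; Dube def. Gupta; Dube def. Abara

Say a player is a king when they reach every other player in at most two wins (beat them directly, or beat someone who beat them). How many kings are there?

Cruz cannot reach Abara, Dube, Gupta, Okoye in two steps.
Abara cannot reach Dube, Okoye in two steps.
Dube cannot reach Okoye in two steps.
Gupta cannot reach Abara, Dube, Okoye in two steps.
Okoye reaches everyone (king).
Kings: Okoye — 1.

1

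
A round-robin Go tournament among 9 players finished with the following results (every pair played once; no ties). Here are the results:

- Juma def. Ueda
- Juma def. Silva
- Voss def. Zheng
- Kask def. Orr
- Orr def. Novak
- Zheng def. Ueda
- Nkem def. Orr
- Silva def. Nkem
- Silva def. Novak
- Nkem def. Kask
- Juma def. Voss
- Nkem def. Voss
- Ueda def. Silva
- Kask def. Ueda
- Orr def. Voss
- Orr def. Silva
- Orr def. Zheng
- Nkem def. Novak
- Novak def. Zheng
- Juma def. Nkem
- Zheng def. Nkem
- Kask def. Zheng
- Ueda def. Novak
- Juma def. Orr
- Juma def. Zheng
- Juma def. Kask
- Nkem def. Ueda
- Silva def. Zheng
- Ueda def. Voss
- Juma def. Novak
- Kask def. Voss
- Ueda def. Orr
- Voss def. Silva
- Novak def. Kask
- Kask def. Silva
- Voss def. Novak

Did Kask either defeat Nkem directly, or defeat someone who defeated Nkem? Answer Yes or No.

Yes

Kask did not beat Nkem directly.
Kask beat Silva, Voss, Ueda, Orr, Zheng. Of those, Silva beat Nkem.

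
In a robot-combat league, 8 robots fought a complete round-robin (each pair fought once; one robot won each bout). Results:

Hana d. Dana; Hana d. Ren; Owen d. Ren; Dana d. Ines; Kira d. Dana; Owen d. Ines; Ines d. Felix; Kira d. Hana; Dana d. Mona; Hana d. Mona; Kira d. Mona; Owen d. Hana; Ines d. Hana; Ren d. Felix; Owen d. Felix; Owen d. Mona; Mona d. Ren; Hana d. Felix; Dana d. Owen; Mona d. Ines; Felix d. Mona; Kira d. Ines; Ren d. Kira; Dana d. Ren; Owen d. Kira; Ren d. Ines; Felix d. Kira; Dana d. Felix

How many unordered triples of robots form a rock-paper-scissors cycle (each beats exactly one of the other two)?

Win totals: Dana 5, Ines 2, Owen 6, Felix 2, Ren 3, Kira 4, Mona 2, Hana 4.
A robot with w wins dominates both others in C(w,2) triples; summing gives 10 + 1 + 15 + 1 + 3 + 6 + 1 + 6 = 43 transitive triples.
Total triples C(8,3) = 56, so cyclic triples = 56 − 43 = 13.

13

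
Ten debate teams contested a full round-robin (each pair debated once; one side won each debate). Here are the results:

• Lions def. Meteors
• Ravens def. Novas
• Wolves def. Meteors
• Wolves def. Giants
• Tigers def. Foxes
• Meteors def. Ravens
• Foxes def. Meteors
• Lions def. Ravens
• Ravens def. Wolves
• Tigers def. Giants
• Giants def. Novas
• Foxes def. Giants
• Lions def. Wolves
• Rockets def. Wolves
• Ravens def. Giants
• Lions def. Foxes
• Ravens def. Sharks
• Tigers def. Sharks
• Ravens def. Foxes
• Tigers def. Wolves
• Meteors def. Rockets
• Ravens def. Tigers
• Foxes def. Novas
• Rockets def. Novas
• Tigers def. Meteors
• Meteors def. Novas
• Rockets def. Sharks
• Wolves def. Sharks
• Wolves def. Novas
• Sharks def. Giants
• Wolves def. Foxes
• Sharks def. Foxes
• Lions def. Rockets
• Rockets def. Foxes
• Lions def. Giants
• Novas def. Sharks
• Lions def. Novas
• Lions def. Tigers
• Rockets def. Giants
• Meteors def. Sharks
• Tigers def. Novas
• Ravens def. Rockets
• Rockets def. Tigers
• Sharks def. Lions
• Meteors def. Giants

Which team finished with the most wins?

Win totals: Giants 1, Wolves 5, Ravens 7, Foxes 3, Novas 1, Sharks 3, Tigers 6, Lions 8, Meteors 5, Rockets 6.
Lions leads with 8 wins (next highest: 7).

Lions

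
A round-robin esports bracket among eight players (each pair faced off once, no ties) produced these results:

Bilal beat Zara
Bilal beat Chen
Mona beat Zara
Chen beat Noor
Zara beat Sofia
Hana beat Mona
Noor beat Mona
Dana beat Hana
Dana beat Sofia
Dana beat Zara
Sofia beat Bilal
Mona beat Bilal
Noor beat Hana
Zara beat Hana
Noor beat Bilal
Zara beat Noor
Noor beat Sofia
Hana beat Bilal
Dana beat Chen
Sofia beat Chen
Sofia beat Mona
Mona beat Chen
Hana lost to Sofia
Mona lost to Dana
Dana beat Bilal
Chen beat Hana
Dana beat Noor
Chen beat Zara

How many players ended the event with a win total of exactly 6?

Win totals: Bilal 2, Dana 7, Noor 4, Mona 3, Chen 3, Hana 2, Sofia 4, Zara 3.
No player has exactly 6 wins.

0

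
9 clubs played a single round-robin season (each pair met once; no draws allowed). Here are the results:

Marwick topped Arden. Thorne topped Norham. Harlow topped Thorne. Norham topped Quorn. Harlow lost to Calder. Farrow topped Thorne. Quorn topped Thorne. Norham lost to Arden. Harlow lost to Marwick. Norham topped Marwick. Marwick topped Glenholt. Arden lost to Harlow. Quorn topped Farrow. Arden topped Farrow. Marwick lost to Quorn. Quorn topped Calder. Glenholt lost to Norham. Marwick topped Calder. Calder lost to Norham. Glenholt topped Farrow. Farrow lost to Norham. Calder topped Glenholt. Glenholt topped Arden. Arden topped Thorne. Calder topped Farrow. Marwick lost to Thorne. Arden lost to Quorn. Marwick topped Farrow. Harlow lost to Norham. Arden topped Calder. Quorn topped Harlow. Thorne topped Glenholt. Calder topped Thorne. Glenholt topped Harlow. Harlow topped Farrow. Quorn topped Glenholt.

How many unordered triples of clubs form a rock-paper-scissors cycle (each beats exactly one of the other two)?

Win totals: Harlow 3, Marwick 5, Quorn 7, Arden 4, Farrow 1, Calder 4, Thorne 3, Norham 6, Glenholt 3.
A club with w wins dominates both others in C(w,2) triples; summing gives 3 + 10 + 21 + 6 + 0 + 6 + 3 + 15 + 3 = 67 transitive triples.
Total triples C(9,3) = 84, so cyclic triples = 84 − 67 = 17.

17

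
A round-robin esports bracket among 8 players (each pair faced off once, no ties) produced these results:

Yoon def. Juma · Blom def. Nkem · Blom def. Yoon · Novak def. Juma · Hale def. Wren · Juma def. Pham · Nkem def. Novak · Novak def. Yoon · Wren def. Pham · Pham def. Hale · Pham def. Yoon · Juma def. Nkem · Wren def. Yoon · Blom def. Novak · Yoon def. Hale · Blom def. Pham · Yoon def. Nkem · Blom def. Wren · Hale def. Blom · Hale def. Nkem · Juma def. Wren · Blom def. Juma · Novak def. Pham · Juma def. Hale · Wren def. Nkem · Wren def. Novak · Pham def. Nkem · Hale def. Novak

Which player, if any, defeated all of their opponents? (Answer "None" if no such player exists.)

Highest win total is Blom with 6 (out of 7 possible).
Blom lost to Hale, so no player went undefeated.

None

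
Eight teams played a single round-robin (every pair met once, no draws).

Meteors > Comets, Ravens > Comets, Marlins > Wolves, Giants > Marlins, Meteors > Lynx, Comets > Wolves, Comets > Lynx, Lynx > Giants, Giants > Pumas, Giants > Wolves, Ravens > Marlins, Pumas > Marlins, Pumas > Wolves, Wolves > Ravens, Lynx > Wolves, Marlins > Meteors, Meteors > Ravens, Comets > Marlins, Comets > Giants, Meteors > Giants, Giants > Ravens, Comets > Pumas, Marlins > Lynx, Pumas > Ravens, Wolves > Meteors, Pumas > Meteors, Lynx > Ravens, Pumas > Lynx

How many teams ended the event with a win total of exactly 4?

2

Win totals: Marlins 3, Pumas 5, Giants 4, Meteors 4, Lynx 3, Ravens 2, Comets 5, Wolves 2.
Exactly 4: Giants, Meteors — 2 teams.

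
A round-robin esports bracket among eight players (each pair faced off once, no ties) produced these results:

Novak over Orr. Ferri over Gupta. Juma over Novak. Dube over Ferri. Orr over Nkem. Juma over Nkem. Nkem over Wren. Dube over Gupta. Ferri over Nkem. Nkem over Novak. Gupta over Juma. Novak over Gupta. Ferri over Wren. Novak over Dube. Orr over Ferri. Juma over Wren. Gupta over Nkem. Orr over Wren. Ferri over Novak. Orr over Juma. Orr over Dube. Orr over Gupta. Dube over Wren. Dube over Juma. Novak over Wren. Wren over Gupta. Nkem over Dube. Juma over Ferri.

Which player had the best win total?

Orr

Win totals: Wren 1, Gupta 2, Dube 4, Novak 4, Juma 4, Nkem 3, Orr 6, Ferri 4.
Orr leads with 6 wins (next highest: 4).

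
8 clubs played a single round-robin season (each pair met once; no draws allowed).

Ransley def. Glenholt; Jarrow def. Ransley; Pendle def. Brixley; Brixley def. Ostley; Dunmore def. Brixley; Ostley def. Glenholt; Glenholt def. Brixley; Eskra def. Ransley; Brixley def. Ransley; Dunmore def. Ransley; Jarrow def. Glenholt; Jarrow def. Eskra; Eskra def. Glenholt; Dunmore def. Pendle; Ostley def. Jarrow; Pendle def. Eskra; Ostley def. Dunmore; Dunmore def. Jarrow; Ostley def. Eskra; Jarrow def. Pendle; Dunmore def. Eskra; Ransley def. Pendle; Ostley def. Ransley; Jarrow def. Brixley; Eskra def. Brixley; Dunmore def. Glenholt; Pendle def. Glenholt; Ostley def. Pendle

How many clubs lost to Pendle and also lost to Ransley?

Pendle beat: Glenholt, Eskra, Brixley.
Ransley beat: Glenholt, Pendle.
Both beat: Glenholt — 1.

1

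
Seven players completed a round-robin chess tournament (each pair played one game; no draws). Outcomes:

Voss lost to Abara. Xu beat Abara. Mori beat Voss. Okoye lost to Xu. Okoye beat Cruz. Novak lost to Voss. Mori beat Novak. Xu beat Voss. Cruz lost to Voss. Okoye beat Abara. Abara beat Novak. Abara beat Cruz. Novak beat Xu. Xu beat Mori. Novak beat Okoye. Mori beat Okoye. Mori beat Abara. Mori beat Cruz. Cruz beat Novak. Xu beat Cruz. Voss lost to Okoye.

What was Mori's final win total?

Mori's results: beat Voss, Cruz, Abara, Novak, Okoye; lost to Xu.
That is 5 wins.

5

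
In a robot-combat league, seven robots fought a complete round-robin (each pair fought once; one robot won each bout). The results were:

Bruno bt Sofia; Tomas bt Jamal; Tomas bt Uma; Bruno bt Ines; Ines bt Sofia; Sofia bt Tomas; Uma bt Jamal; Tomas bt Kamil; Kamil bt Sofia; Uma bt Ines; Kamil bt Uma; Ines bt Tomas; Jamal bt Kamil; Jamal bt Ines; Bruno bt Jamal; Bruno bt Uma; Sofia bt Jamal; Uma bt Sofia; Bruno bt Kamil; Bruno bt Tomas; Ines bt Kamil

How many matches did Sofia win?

2

Sofia's results: beat Jamal, Tomas; lost to Bruno, Ines, Uma, Kamil.
That is 2 wins.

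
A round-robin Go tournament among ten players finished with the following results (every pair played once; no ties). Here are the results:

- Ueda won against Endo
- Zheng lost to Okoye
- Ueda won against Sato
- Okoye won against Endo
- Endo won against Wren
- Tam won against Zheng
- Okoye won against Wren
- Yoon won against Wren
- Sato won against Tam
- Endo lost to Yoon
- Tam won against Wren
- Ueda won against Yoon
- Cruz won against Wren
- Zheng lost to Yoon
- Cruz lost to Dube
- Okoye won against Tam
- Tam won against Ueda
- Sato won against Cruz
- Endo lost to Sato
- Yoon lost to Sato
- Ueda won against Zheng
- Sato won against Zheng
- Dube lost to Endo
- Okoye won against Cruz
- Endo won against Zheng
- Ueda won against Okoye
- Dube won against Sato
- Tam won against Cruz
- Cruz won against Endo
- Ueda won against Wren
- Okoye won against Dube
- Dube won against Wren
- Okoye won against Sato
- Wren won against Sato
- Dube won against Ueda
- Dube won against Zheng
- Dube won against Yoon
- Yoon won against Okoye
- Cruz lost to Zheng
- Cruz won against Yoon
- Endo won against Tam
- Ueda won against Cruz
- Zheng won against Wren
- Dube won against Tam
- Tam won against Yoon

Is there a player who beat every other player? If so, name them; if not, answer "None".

None

Highest win total is Ueda with 7 (out of 9 possible).
Ueda lost to Tam, Dube, so no player went undefeated.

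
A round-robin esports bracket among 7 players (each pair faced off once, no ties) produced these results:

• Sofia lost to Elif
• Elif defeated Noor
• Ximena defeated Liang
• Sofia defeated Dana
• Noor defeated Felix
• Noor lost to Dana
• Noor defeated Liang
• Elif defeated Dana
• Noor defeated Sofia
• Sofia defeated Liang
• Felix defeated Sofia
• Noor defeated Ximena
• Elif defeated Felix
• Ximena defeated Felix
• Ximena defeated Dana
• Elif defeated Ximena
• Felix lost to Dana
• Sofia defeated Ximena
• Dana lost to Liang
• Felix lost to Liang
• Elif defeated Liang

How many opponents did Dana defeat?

Dana's results: beat Noor, Felix; lost to Ximena, Sofia, Elif, Liang.
That is 2 wins.

2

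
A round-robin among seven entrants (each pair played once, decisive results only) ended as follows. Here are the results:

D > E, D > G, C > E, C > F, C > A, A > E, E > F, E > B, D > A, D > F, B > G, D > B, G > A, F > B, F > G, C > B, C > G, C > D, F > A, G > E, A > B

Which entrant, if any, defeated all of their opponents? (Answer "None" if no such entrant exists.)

C

C has 6 wins out of 6 opponents — a perfect record.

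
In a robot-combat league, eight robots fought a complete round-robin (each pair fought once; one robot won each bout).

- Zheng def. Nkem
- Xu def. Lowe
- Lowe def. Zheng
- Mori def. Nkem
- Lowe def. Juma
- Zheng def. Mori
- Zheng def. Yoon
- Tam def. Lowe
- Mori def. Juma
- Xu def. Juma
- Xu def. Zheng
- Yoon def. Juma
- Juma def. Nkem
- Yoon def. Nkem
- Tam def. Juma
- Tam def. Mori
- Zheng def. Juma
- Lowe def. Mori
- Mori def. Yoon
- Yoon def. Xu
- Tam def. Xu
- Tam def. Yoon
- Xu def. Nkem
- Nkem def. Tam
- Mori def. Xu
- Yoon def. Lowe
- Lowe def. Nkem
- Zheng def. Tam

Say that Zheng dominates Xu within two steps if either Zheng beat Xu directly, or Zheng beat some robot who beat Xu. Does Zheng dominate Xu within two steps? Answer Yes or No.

Yes

Zheng did not beat Xu directly.
Zheng beat Tam, Juma, Nkem, Mori, Yoon. Of those, Tam beat Xu.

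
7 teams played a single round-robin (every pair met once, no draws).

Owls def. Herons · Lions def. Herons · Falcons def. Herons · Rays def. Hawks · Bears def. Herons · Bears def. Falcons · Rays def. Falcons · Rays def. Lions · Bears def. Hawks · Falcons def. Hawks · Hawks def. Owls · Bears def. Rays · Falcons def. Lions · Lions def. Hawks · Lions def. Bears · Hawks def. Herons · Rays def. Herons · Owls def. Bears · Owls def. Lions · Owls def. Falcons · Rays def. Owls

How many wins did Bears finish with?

Bears' results: beat Hawks, Falcons, Herons, Rays; lost to Lions, Owls.
That is 4 wins.

4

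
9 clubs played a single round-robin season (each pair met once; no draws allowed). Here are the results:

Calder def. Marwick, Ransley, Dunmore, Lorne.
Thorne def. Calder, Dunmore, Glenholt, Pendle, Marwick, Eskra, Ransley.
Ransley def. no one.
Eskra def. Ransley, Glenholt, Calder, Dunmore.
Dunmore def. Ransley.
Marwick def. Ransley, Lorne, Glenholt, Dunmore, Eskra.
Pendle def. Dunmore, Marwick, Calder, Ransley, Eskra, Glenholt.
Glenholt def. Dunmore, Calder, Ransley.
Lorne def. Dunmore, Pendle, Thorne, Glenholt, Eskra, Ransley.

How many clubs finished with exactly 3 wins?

Win totals: Glenholt 3, Pendle 6, Lorne 6, Dunmore 1, Eskra 4, Calder 4, Marwick 5, Thorne 7, Ransley 0.
Exactly 3: Glenholt — 1 club.

1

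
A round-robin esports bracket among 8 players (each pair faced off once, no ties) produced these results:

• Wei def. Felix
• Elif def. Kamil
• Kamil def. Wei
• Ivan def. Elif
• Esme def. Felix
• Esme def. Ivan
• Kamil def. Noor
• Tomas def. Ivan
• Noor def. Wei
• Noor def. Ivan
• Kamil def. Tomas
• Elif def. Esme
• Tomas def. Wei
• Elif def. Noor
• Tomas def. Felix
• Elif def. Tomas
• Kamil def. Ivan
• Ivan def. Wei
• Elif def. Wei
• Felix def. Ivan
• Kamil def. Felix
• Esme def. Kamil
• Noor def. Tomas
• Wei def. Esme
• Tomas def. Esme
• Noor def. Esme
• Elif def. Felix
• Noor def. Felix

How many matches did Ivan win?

2

Ivan's results: beat Elif, Wei; lost to Noor, Felix, Tomas, Esme, Kamil.
That is 2 wins.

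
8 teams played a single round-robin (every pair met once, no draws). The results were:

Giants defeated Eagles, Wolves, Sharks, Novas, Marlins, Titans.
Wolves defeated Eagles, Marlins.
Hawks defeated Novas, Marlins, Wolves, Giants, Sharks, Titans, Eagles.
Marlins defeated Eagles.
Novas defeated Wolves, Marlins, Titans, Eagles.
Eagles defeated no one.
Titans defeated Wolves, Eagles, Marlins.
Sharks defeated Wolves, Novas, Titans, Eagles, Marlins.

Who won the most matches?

Hawks

Win totals: Sharks 5, Eagles 0, Marlins 1, Titans 3, Hawks 7, Giants 6, Novas 4, Wolves 2.
Hawks leads with 7 wins (next highest: 6).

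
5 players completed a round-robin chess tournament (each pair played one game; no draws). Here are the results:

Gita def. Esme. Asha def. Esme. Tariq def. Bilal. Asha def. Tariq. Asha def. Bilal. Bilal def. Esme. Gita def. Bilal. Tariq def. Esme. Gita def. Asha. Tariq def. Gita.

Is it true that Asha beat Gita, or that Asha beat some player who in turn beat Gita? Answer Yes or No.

Yes

Asha did not beat Gita directly.
Asha beat Esme, Bilal, Tariq. Of those, Tariq beat Gita.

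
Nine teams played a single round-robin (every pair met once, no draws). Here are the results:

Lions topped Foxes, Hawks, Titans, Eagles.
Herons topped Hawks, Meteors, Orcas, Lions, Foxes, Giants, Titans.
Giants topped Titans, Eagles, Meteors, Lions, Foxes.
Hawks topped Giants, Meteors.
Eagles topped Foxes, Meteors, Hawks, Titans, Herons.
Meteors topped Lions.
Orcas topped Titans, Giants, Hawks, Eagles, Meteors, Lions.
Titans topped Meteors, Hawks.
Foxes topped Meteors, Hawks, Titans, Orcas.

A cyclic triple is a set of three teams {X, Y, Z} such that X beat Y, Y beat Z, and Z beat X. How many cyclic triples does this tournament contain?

14

Win totals: Meteors 1, Giants 5, Orcas 6, Lions 4, Herons 7, Foxes 4, Titans 2, Eagles 5, Hawks 2.
A team with w wins dominates both others in C(w,2) triples; summing gives 0 + 10 + 15 + 6 + 21 + 6 + 1 + 10 + 1 = 70 transitive triples.
Total triples C(9,3) = 84, so cyclic triples = 84 − 70 = 14.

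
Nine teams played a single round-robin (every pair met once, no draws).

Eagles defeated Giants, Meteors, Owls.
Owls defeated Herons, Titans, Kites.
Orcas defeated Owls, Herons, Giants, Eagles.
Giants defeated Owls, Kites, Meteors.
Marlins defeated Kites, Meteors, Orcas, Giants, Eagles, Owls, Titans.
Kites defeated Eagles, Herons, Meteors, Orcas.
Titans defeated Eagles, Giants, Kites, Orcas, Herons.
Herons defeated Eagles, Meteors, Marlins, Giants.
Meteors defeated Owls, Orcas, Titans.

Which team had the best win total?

Win totals: Marlins 7, Giants 3, Meteors 3, Orcas 4, Eagles 3, Kites 4, Herons 4, Titans 5, Owls 3.
Marlins leads with 7 wins (next highest: 5).

Marlins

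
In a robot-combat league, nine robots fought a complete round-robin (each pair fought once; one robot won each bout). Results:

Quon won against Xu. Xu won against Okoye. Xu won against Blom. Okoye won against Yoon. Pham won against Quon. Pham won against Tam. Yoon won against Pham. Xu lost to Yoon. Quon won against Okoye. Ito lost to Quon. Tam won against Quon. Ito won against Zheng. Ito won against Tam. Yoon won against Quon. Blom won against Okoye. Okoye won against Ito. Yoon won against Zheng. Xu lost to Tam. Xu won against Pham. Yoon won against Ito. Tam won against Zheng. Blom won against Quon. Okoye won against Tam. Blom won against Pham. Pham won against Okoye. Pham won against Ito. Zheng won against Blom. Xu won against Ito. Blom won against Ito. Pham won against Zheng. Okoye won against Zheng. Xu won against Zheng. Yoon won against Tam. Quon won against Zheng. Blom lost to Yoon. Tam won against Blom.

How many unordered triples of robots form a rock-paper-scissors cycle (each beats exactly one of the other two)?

18

Win totals: Xu 5, Okoye 4, Quon 4, Blom 4, Pham 5, Zheng 1, Ito 2, Tam 4, Yoon 7.
A robot with w wins dominates both others in C(w,2) triples; summing gives 10 + 6 + 6 + 6 + 10 + 0 + 1 + 6 + 21 = 66 transitive triples.
Total triples C(9,3) = 84, so cyclic triples = 84 − 66 = 18.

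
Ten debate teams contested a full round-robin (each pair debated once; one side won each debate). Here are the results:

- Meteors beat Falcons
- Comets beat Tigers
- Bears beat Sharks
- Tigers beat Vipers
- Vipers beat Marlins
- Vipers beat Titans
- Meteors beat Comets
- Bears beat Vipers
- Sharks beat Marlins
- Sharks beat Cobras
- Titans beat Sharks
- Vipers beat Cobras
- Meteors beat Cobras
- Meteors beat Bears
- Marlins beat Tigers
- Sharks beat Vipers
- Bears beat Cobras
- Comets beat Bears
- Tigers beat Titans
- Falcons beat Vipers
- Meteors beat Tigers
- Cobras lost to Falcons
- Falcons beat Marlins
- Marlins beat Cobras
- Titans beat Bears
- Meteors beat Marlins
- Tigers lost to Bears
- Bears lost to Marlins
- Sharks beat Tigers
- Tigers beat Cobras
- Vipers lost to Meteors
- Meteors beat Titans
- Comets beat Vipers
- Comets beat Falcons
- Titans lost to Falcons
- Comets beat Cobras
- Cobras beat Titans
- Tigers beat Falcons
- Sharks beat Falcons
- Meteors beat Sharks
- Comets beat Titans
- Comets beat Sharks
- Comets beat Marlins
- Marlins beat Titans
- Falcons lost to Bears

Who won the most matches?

Meteors

Win totals: Vipers 3, Bears 5, Sharks 5, Titans 2, Meteors 9, Falcons 4, Comets 8, Cobras 1, Marlins 4, Tigers 4.
Meteors leads with 9 wins (next highest: 8).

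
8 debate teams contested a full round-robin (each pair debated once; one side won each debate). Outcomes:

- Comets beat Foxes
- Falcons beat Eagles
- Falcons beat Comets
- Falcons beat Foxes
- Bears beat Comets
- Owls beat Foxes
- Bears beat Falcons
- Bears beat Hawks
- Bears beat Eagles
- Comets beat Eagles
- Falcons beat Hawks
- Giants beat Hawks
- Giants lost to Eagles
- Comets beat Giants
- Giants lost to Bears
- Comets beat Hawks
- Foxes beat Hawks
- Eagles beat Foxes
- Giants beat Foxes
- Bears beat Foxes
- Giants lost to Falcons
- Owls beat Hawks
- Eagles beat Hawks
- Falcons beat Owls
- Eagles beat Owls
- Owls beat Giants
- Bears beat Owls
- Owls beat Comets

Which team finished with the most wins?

Bears

Win totals: Giants 2, Foxes 1, Hawks 0, Owls 4, Eagles 4, Falcons 6, Bears 7, Comets 4.
Bears leads with 7 wins (next highest: 6).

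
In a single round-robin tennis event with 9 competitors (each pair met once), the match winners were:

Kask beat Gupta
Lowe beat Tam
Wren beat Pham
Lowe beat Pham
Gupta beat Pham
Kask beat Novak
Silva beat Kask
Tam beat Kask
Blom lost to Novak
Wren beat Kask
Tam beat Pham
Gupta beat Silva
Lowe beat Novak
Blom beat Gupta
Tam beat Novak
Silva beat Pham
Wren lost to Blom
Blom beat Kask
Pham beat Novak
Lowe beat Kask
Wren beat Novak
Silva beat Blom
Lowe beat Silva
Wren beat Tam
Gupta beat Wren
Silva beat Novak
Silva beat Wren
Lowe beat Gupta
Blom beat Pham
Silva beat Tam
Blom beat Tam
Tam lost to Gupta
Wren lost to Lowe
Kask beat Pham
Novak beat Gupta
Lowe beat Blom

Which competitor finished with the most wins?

Lowe

Win totals: Lowe 8, Tam 3, Silva 6, Gupta 4, Blom 5, Kask 3, Wren 4, Novak 2, Pham 1.
Lowe leads with 8 wins (next highest: 6).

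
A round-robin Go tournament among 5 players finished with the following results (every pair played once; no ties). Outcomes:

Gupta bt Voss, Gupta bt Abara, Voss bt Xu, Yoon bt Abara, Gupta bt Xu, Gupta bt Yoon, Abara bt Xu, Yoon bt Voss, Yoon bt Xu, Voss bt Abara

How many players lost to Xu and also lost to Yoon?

0

Xu beat: no one.
Yoon beat: Xu, Abara, Voss.
No one was beaten by both.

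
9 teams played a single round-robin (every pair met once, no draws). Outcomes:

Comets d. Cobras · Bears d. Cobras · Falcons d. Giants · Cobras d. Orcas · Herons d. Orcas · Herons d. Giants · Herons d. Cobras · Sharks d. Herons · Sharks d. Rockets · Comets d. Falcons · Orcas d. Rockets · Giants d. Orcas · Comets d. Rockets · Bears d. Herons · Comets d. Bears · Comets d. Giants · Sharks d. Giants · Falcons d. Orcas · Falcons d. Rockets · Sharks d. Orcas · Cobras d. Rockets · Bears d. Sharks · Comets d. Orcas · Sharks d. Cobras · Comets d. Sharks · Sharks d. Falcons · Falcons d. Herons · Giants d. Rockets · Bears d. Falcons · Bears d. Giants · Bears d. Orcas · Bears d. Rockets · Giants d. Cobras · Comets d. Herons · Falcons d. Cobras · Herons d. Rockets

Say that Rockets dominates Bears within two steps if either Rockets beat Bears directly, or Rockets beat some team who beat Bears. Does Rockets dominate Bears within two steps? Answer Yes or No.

No

Rockets did not beat Bears directly.
Rockets beat no one, so there is no intermediate team.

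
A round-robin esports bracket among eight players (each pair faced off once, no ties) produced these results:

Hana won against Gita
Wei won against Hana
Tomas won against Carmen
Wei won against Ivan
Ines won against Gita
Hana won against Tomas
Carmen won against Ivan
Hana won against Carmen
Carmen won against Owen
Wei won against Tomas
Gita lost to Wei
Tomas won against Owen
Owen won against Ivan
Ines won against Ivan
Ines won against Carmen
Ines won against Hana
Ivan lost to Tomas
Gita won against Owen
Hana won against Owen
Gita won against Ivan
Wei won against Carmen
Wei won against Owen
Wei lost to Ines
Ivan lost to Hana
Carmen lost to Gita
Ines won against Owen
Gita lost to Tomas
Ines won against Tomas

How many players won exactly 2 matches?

1

Win totals: Gita 3, Wei 6, Tomas 4, Ivan 0, Carmen 2, Owen 1, Ines 7, Hana 5.
Exactly 2: Carmen — 1 player.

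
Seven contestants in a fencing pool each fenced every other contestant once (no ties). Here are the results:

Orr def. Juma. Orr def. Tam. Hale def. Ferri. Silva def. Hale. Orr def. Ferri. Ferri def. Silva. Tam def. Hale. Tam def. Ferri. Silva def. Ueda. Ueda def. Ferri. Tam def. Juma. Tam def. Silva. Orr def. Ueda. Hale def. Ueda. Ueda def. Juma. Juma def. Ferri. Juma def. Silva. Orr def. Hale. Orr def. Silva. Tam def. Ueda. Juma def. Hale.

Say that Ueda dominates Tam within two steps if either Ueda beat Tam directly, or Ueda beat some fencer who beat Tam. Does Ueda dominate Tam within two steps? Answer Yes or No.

Ueda did not beat Tam directly.
Ueda beat Ferri, Juma, but each of them lost to Tam. No two-step path.

No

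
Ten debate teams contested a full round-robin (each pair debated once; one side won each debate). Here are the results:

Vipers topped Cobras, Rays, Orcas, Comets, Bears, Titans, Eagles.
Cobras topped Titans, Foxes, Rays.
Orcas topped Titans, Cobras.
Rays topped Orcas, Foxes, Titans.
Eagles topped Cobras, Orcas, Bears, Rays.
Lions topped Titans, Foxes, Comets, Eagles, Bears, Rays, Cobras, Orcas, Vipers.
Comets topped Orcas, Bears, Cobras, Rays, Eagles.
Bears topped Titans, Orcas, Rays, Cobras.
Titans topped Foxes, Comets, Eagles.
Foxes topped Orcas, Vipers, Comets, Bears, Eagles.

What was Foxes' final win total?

Foxes' results: beat Bears, Orcas, Comets, Eagles, Vipers; lost to Titans, Rays, Lions, Cobras.
That is 5 wins.

5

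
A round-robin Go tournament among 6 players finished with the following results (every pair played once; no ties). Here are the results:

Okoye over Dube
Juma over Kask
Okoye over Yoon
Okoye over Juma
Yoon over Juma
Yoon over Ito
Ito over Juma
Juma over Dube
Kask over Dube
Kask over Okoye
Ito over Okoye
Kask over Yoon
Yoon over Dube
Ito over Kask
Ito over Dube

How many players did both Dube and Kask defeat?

Dube beat: no one.
Kask beat: Yoon, Dube, Okoye.
No one was beaten by both.

0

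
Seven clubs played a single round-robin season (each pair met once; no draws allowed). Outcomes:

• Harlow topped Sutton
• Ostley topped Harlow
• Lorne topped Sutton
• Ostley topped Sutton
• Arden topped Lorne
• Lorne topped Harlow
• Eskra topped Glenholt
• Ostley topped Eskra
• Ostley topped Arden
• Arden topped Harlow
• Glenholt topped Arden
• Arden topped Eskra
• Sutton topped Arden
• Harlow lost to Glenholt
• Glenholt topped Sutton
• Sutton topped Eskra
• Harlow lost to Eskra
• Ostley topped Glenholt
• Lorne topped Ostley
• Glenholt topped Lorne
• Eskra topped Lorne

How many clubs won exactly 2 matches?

Win totals: Harlow 1, Arden 3, Ostley 5, Eskra 3, Lorne 3, Glenholt 4, Sutton 2.
Exactly 2: Sutton — 1 club.

1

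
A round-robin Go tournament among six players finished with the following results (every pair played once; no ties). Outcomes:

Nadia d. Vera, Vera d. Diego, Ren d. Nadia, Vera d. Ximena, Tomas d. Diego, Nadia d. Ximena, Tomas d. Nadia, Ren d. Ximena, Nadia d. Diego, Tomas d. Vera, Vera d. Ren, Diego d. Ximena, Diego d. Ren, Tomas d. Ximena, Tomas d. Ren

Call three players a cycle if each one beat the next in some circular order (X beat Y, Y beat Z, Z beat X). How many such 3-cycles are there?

2

Of the C(6,3) = 20 triples, the cyclic ones are: {Diego, Nadia, Ren}; {Vera, Nadia, Ren}.
That is 2.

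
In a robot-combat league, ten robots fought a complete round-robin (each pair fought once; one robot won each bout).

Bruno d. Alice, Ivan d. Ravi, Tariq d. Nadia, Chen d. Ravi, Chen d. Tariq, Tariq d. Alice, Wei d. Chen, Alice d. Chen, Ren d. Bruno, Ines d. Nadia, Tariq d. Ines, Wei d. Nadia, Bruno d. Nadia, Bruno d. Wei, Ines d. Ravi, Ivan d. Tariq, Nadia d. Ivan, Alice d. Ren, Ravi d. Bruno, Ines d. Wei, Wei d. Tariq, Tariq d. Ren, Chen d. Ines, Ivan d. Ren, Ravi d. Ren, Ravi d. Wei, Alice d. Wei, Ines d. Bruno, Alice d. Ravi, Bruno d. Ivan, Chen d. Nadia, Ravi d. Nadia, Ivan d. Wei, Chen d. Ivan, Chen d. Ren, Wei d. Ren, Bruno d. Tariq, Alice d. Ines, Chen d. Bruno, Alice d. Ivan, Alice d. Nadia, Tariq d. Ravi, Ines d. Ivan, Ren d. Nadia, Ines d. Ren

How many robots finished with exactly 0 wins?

0

Win totals: Ivan 4, Ravi 4, Wei 4, Ines 6, Ren 2, Tariq 5, Bruno 5, Chen 7, Alice 7, Nadia 1.
No robot has exactly 0 wins.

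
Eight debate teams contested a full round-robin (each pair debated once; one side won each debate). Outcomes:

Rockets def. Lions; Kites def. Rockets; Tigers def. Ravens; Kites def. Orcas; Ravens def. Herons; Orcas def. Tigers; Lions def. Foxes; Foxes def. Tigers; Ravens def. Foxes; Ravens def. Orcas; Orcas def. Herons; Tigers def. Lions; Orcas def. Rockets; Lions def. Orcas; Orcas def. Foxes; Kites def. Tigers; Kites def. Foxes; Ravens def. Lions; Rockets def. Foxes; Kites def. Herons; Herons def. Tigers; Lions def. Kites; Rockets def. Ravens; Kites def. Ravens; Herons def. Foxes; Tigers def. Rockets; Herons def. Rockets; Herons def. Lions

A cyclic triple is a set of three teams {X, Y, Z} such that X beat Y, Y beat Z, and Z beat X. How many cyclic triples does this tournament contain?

14

Win totals: Orcas 4, Rockets 3, Tigers 3, Ravens 4, Lions 3, Kites 6, Herons 4, Foxes 1.
A team with w wins dominates both others in C(w,2) triples; summing gives 6 + 3 + 3 + 6 + 3 + 15 + 6 + 0 = 42 transitive triples.
Total triples C(8,3) = 56, so cyclic triples = 56 − 42 = 14.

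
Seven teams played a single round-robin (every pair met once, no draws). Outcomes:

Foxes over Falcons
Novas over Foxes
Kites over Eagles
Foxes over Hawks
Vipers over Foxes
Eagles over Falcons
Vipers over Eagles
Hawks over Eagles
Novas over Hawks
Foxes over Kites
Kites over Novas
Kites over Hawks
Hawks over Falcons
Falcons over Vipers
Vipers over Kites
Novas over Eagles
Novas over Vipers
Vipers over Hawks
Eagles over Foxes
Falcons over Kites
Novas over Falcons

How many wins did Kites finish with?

Kites' results: beat Hawks, Novas, Eagles; lost to Foxes, Vipers, Falcons.
That is 3 wins.

3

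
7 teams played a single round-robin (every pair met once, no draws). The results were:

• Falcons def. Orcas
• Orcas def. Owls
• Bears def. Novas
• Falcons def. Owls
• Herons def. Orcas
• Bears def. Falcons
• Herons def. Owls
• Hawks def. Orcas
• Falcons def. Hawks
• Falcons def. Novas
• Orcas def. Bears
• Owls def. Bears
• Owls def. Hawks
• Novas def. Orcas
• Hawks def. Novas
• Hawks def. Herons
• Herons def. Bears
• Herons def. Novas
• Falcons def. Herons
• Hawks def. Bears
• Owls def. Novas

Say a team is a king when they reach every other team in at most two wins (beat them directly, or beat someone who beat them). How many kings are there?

Hawks reaches everyone (king).
Novas cannot reach Hawks, Falcons, Herons in two steps.
Orcas cannot reach Herons in two steps.
Falcons reaches everyone (king).
Owls reaches everyone (king).
Herons reaches everyone (king).
Bears reaches everyone (king).
Kings: Hawks, Falcons, Owls, Herons, Bears — 5.

5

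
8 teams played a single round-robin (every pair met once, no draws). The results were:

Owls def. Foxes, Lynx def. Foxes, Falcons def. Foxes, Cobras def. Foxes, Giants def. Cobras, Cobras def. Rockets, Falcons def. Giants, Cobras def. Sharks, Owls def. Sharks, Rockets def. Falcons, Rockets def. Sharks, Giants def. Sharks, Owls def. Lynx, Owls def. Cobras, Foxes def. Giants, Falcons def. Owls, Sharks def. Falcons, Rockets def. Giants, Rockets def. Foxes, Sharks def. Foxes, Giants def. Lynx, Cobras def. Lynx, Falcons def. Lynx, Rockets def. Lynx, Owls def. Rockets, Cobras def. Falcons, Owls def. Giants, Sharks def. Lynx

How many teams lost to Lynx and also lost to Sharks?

Lynx beat: Foxes.
Sharks beat: Falcons, Lynx, Foxes.
Both beat: Foxes — 1.

1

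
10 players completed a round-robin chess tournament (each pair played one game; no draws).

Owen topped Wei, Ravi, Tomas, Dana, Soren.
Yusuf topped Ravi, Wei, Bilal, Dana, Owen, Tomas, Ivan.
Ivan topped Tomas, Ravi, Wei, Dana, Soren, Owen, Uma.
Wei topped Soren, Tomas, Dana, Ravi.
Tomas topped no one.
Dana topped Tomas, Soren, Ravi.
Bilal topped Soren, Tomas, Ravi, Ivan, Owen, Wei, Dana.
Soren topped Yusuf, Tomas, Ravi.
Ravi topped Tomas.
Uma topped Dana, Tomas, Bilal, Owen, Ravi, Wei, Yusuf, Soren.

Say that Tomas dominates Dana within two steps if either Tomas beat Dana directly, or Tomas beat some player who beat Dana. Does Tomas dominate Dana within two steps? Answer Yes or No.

Tomas did not beat Dana directly.
Tomas beat no one, so there is no intermediate player.

No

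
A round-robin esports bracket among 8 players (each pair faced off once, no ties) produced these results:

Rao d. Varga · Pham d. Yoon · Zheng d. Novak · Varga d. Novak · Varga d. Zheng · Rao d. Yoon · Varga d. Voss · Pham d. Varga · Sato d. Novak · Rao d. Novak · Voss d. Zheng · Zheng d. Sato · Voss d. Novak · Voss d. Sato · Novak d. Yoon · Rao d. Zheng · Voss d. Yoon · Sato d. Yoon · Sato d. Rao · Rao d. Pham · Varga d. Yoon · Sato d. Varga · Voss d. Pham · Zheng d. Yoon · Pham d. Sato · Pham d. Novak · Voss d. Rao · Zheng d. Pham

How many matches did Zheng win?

Zheng's results: beat Pham, Novak, Sato, Yoon; lost to Varga, Voss, Rao.
That is 4 wins.

4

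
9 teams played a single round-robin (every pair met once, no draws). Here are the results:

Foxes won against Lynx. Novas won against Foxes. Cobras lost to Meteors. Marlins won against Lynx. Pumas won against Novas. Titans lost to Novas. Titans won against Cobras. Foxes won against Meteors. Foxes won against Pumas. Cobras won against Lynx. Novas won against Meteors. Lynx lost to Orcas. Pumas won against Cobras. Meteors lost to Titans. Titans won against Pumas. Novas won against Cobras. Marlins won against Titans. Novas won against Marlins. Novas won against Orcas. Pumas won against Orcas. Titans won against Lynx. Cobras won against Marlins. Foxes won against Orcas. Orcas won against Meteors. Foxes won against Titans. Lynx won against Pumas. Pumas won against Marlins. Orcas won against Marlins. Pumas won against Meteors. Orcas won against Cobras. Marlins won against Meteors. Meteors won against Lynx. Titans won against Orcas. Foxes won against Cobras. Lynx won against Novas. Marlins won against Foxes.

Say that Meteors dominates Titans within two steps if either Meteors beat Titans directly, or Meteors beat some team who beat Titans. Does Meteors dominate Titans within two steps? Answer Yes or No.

Meteors did not beat Titans directly.
Meteors beat Cobras, Lynx, but each of them lost to Titans. No two-step path.

No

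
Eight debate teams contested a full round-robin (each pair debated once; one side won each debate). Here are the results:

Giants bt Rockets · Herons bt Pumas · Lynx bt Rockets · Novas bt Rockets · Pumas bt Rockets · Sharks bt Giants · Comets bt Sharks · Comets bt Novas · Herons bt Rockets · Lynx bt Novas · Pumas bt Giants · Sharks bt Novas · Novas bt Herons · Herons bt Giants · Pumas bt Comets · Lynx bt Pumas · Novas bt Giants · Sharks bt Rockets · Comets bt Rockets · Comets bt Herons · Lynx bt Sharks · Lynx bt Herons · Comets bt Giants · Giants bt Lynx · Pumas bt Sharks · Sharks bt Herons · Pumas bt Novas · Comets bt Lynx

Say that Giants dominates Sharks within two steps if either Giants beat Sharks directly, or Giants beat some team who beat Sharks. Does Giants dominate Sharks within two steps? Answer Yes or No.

Yes

Giants did not beat Sharks directly.
Giants beat Rockets, Lynx. Of those, Lynx beat Sharks.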